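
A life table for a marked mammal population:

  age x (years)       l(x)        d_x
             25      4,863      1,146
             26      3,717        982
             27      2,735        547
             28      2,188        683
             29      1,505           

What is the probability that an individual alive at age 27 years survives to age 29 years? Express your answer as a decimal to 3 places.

0.550

The conditional survival probability is l(29)/l(27) = 1,505/2,735 = 0.550274.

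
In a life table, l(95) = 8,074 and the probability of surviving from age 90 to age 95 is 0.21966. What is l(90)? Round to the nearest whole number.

36757

l(90) = l(95) / p = 8,074 / 0.21966 = 36757.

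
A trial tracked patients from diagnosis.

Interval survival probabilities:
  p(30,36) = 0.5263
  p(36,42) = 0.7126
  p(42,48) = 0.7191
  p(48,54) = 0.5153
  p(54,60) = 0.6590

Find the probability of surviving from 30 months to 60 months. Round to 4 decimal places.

P(survive 30→60) = 0.5263 × 0.7126 × 0.7191 × 0.5153 × 0.6590.
= 0.091583.

0.0916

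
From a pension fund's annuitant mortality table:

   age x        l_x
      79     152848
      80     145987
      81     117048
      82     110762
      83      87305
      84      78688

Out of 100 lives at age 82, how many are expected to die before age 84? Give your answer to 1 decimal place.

The relevant probability is 1 − 78688/110762 = 0.289576.
Expected number = 100 × 0.289576 = 29.0.

29.0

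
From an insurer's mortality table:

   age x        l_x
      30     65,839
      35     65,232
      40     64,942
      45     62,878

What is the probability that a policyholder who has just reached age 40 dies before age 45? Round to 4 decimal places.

0.0318

P(die before 45 | alive at 40) = 1 − l_45/l_40 = 1 − 62,878/64,942 = (2,064)/64,942 = 0.031782.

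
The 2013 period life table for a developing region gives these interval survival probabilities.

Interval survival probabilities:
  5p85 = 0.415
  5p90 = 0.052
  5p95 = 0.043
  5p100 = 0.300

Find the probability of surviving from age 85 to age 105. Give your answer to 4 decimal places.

0.0003

The overall survival probability is 0.415 × 0.052 × 0.043 × 0.300.
= 0.000278.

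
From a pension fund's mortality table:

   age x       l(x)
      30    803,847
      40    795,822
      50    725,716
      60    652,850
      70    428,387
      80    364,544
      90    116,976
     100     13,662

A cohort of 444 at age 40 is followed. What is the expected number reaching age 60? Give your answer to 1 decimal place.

364.2

The relevant probability is 652,850/795,822 = 0.820347.
Expected number = 444 × 0.820347 = 364.2.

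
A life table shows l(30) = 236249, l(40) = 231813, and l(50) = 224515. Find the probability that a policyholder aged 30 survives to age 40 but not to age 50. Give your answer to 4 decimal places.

0.0309

This is the probability of reaching 40 but not 50, conditional on being alive at 30: (l(40) − l(50)) / l(30).
= (231813 − 224515) / 236249 = 7298 / 236249 = 0.030891.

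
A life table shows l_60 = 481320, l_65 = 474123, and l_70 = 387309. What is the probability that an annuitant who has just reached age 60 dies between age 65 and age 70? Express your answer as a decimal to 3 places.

We want 5|5q60 = (l_65 − l_70)/l_60.
This is the probability of reaching 65 but not 70, conditional on being alive at 60: (l_65 − l_70) / l_60.
= (474123 − 387309) / 481320 = 86814 / 481320 = 0.180366.

0.180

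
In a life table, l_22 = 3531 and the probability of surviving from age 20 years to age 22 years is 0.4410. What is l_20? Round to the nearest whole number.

l_20 = l_22 / p = 3531 / 0.4410 = 8007.

8007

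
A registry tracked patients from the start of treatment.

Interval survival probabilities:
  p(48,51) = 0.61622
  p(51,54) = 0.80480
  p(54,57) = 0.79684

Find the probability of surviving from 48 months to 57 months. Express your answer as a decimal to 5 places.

0.39518

Chaining the interval survival probabilities: 0.61622 × 0.80480 × 0.79684.
= 0.395180.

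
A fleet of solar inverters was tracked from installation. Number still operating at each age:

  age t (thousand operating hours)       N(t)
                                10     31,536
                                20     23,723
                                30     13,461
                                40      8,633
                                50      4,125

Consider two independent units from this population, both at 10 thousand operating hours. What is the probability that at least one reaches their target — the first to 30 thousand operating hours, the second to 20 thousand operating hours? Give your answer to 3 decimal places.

0.858

p₁ = N(30)/N(10) = 13,461/31,536 = 0.426846; p₂ = N(20)/N(10) = 23,723/31,536 = 0.752251.
P(at least one) = 1 − (1−p₁)(1−p₂) = 1 − 0.573154 × 0.247749 = 0.858002.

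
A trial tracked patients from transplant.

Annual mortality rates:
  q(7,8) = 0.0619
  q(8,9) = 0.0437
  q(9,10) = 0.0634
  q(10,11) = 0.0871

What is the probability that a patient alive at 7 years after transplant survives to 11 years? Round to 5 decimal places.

Chaining the interval survival probabilities: (1 − 0.0619) × (1 − 0.0437) × (1 − 0.0634) × (1 − 0.0871).
= 0.9381 × 0.9563 × 0.9366 × 0.9129 = 0.767045.

0.76704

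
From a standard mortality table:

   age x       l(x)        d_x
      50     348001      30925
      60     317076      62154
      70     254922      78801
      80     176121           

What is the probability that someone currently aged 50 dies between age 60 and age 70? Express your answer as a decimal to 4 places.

This is the probability of reaching 60 but not 70, conditional on being alive at 50: (l(60) − l(70)) / l(50).
= (317076 − 254922) / 348001 = 62154 / 348001 = 0.178603.

0.1786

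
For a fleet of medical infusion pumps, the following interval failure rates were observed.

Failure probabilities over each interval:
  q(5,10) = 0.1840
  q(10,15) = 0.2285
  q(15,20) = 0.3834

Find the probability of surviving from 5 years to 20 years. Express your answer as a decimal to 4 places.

0.3882

The overall survival probability is (1 − 0.1840) × (1 − 0.2285) × (1 − 0.3834).
= 0.8160 × 0.7715 × 0.6166 = 0.388177.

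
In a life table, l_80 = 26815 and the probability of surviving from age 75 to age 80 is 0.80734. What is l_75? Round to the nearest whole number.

33214

l_75 = l_80 / p = 26815 / 0.80734 = 33214.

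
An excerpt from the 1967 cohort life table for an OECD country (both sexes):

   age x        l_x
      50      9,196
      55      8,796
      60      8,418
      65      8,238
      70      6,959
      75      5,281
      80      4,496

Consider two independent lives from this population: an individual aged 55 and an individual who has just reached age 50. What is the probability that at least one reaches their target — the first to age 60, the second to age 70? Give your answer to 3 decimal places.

p₁ = l_60/l_55 = 8,418/8,796 = 0.957026; p₂ = l_70/l_50 = 6,959/9,196 = 0.756742.
P(at least one) = 1 − (1−p₁)(1−p₂) = 1 − 0.042974 × 0.243258 = 0.989546.

0.990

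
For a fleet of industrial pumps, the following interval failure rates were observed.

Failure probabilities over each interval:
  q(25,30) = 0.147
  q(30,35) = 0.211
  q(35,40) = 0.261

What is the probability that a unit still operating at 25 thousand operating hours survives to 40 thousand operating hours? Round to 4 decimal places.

0.4974

P(survive 25→40) = (1 − 0.147) × (1 − 0.211) × (1 − 0.261).
= 0.853 × 0.789 × 0.739 = 0.497360.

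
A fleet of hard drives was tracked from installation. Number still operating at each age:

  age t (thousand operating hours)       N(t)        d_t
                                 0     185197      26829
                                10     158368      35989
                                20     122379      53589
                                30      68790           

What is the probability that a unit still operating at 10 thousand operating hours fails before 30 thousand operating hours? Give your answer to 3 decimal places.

0.566

P(fail before 30 | operational at 10) = 1 − N(30)/N(10) = 1 − 68790/158368 = (89578)/158368 = 0.565632.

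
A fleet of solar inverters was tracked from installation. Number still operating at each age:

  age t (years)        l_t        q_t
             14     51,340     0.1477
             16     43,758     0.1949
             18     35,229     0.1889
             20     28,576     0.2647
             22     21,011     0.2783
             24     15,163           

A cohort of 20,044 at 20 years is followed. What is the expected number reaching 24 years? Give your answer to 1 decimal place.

10635.7

The relevant probability is 15,163/28,576 = 0.530620.
Expected number = 20,044 × 0.530620 = 10635.7.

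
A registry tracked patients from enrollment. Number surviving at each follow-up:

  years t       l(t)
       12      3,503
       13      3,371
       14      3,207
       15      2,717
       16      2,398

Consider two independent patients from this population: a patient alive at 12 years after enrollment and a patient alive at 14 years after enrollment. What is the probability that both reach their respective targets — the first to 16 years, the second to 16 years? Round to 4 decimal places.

0.5119

p₁ = l(16)/l(12) = 2,398/3,503 = 0.684556; p₂ = l(16)/l(14) = 2,398/3,207 = 0.747739.
P(both) = p₁ × p₂ = 0.684556 × 0.747739 = 0.511869.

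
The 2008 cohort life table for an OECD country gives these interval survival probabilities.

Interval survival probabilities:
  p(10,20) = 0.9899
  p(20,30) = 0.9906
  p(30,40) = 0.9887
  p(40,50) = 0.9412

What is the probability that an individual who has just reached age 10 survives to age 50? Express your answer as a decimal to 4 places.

Chaining the interval survival probabilities: 0.9899 × 0.9906 × 0.9887 × 0.9412.
= 0.912507.

0.9125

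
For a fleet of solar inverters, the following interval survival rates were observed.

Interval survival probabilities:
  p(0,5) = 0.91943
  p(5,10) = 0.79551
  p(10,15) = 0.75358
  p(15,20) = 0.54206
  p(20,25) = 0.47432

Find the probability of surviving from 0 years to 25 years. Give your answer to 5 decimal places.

0.14171

P(survive 0→25) = 0.91943 × 0.79551 × 0.75358 × 0.54206 × 0.47432.
= 0.141714.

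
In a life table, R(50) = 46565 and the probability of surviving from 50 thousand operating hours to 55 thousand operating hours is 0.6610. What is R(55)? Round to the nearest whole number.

R(55) = R(50) × p = 46565 × 0.6610 = 30779.

30779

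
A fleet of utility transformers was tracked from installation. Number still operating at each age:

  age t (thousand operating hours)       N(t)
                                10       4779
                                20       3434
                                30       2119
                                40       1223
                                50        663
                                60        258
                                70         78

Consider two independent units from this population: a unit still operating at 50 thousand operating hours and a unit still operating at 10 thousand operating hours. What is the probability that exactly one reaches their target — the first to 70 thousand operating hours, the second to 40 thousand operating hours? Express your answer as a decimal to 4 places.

0.3133

p₁ = N(70)/N(50) = 78/663 = 0.117647; p₂ = N(40)/N(10) = 1223/4779 = 0.255911.
P(exactly one) = p₁(1−p₂) + (1−p₁)p₂ = 0.087540 + 0.225804 = 0.313344.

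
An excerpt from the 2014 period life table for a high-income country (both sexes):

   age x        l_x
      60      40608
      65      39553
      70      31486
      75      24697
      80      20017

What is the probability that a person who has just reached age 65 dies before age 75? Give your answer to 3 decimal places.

0.376

P(die before 75 | alive at 65) = 1 − l_75/l_65 = 1 − 24697/39553 = (14856)/39553 = 0.375597.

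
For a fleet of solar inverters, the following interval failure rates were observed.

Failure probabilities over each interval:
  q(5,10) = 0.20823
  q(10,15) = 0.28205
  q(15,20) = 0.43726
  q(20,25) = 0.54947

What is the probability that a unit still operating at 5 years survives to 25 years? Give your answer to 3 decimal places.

The overall survival probability is (1 − 0.20823) × (1 − 0.28205) × (1 − 0.43726) × (1 − 0.54947).
= 0.79177 × 0.71795 × 0.56274 × 0.45053 = 0.144120.

0.144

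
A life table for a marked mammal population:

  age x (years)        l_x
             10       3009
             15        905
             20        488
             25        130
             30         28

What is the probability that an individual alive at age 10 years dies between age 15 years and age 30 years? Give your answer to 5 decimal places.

This is the probability of reaching 15 but not 30, conditional on being alive at 10: (l_15 − l_30) / l_10.
= (905 − 28) / 3009 = 877 / 3009 = 0.291459.

0.29146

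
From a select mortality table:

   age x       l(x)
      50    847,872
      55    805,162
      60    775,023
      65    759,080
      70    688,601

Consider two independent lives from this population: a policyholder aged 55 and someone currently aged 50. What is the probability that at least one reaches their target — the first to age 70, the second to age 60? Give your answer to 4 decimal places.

p₁ = l(70)/l(55) = 688,601/805,162 = 0.855233; p₂ = l(60)/l(50) = 775,023/847,872 = 0.914080.
P(at least one) = 1 − (1−p₁)(1−p₂) = 1 − 0.144767 × 0.085920 = 0.987562.

0.9876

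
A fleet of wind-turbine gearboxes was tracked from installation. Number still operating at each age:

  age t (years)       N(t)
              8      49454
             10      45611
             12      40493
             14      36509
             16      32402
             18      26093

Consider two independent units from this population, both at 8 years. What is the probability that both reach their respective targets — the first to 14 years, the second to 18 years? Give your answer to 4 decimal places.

p₁ = N(14)/N(8) = 36509/49454 = 0.738242; p₂ = N(18)/N(8) = 26093/49454 = 0.527622.
P(both) = p₁ × p₂ = 0.738242 × 0.527622 = 0.389513.

0.3895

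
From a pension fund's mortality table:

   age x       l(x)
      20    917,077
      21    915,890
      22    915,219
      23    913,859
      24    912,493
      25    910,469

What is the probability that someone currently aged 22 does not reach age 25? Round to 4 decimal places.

0.0052

P(die before 25 | alive at 22) = 1 − l(25)/l(22) = 1 − 910,469/915,219 = (4,750)/915,219 = 0.005190.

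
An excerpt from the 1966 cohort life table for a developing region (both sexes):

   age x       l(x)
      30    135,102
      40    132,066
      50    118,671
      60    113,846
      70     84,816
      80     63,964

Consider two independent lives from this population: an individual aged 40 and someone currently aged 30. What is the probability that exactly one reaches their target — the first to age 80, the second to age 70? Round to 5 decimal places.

0.50400

p₁ = l(80)/l(40) = 63,964/132,066 = 0.484334; p₂ = l(70)/l(30) = 84,816/135,102 = 0.627792.
P(exactly one) = p₁(1−p₂) + (1−p₁)p₂ = 0.180273 + 0.323731 = 0.504004.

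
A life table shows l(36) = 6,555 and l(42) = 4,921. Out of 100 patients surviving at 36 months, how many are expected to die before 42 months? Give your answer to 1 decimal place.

24.9

The relevant probability is 1 − 4,921/6,555 = 0.249275.
Expected number = 100 × 0.249275 = 24.9.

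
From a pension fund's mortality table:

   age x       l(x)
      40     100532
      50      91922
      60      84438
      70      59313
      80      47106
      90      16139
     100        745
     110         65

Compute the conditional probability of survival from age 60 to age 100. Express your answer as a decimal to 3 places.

0.009

The conditional survival probability is l(100)/l(60) = 745/84438 = 0.008823.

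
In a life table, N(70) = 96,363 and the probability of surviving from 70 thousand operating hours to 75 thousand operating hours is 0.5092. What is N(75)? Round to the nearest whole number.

N(75) = N(70) × p = 96,363 × 0.5092 = 49068.

49068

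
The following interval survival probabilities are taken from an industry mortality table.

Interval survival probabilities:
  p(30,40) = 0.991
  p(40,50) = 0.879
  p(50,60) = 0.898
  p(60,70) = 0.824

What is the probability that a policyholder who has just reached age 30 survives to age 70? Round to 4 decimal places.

Chaining the interval survival probabilities: 0.991 × 0.879 × 0.898 × 0.824.
= 0.644564.

0.6446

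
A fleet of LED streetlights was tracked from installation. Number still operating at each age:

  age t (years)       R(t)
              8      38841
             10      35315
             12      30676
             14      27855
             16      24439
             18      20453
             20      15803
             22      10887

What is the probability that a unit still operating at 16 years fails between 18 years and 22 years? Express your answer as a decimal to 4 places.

This is the probability of reaching 18 but not 22, conditional on being operational at 16: (R(18) − R(22)) / R(16).
= (20453 − 10887) / 24439 = 9566 / 24439 = 0.391424.

0.3914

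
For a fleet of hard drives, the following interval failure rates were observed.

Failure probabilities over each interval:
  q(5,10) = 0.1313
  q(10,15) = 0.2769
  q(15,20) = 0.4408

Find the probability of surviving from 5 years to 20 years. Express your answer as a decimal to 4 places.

0.3513

P(survive 5→20) = (1 − 0.1313) × (1 − 0.2769) × (1 − 0.4408).
= 0.8687 × 0.7231 × 0.5592 = 0.351265.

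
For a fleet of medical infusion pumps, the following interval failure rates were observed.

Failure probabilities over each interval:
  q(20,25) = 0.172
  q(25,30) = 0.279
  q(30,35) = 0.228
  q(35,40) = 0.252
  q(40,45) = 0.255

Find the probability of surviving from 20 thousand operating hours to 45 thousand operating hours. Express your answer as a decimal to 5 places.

Survival from 20 to 45 is the product of surviving each interval: (1 − 0.172) × (1 − 0.279) × (1 − 0.228) × (1 − 0.252) × (1 − 0.255).
= 0.828 × 0.721 × 0.772 × 0.748 × 0.745 = 0.256827.

0.25683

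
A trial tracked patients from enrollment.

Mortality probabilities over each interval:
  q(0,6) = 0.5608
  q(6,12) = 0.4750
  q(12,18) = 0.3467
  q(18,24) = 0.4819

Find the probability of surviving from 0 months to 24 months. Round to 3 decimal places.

P(survive 0→24) = (1 − 0.5608) × (1 − 0.4750) × (1 − 0.3467) × (1 − 0.4819).
= 0.4392 × 0.5250 × 0.6533 × 0.5181 = 0.078046.

0.078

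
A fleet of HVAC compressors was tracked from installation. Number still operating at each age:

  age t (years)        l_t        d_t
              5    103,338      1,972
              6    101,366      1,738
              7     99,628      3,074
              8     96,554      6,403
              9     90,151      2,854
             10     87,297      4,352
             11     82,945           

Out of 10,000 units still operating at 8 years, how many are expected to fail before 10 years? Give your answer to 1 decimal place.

The relevant probability is 1 − 87,297/96,554 = 0.095874.
Expected number = 10,000 × 0.095874 = 958.7.

958.7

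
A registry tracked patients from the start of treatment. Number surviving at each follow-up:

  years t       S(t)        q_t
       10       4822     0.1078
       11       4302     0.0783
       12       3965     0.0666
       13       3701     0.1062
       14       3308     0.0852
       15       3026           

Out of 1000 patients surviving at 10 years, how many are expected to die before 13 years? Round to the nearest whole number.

The relevant probability is 1 − 3701/4822 = 0.232476.
Expected number = 1000 × 0.232476 = 232.

232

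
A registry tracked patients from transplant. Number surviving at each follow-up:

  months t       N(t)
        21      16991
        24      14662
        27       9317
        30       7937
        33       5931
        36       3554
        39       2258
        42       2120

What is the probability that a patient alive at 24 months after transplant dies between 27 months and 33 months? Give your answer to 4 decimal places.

This is the probability of reaching 27 but not 33, conditional on being alive at 24: (N(27) − N(33)) / N(24).
= (9317 − 5931) / 14662 = 3386 / 14662 = 0.230937.

0.2309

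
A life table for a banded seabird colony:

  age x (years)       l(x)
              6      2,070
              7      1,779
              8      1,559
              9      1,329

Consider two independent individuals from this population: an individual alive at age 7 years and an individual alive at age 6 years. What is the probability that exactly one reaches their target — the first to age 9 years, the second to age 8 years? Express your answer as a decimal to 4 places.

0.3749

p₁ = l(9)/l(7) = 1,329/1,779 = 0.747049; p₂ = l(8)/l(6) = 1,559/2,070 = 0.753140.
P(exactly one) = p₁(1−p₂) + (1−p₁)p₂ = 0.184417 + 0.190508 = 0.374924.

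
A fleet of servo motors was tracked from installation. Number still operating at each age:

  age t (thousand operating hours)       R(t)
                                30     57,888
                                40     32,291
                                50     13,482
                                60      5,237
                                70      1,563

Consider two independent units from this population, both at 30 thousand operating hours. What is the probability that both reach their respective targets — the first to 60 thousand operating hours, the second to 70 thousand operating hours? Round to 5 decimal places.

0.00244

p₁ = R(60)/R(30) = 5,237/57,888 = 0.090468; p₂ = R(70)/R(30) = 1,563/57,888 = 0.027000.
P(both) = p₁ × p₂ = 0.090468 × 0.027000 = 0.002443.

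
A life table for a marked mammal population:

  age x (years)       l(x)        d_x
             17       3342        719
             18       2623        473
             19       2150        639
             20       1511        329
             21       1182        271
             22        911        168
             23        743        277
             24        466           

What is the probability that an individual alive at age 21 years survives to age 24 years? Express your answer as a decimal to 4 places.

The conditional survival probability is l(24)/l(21) = 466/1182 = 0.394247.

0.3942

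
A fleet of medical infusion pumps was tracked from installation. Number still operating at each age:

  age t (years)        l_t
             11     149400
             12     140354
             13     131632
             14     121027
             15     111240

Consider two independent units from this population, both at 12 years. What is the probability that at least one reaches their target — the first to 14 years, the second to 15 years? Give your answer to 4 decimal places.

0.9714

p₁ = l_14/l_12 = 121027/140354 = 0.862298; p₂ = l_15/l_12 = 111240/140354 = 0.792567.
P(at least one) = 1 − (1−p₁)(1−p₂) = 1 − 0.137702 × 0.207433 = 0.971436.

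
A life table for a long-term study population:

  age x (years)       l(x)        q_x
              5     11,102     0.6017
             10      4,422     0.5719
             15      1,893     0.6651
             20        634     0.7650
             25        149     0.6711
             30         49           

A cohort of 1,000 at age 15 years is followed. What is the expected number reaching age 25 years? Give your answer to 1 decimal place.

The relevant probability is 149/1,893 = 0.078711.
Expected number = 1,000 × 0.078711 = 78.7.

78.7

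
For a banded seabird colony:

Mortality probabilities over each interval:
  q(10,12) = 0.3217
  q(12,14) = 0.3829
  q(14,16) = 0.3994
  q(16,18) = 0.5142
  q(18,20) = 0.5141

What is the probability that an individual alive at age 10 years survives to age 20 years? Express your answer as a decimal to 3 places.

0.059

Chaining the interval survival probabilities: (1 − 0.3217) × (1 − 0.3829) × (1 − 0.3994) × (1 − 0.5142) × (1 − 0.5141).
= 0.6783 × 0.6171 × 0.6006 × 0.4858 × 0.4859 = 0.059343.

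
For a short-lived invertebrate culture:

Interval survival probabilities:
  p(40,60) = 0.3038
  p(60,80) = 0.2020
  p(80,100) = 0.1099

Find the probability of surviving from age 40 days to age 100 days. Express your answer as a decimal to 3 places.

Survival from 40 to 100 is the product of surviving each interval: 0.3038 × 0.2020 × 0.1099.
= 0.006744.

0.007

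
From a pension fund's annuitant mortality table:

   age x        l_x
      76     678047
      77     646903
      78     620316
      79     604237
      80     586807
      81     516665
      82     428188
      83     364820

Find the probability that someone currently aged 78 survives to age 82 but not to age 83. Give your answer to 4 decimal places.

0.1022

We want 4|1q78 = (l_82 − l_83)/l_78.
This is the probability of reaching 82 but not 83, conditional on being alive at 78: (l_82 − l_83) / l_78.
= (428188 − 364820) / 620316 = 63368 / 620316 = 0.102154.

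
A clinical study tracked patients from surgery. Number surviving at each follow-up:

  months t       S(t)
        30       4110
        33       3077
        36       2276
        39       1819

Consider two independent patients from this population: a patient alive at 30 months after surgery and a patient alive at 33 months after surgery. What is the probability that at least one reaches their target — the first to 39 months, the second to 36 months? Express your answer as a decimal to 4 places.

p₁ = S(39)/S(30) = 1819/4110 = 0.442579; p₂ = S(36)/S(33) = 2276/3077 = 0.739682.
P(at least one) = 1 − (1−p₁)(1−p₂) = 1 − 0.557421 × 0.260318 = 0.854893.

0.8549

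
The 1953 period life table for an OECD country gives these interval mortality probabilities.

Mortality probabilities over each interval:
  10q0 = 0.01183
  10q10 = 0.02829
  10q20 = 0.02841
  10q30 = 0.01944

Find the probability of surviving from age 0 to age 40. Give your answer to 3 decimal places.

0.915

Chaining the interval survival probabilities: (1 − 0.01183) × (1 − 0.02829) × (1 − 0.02841) × (1 − 0.01944).
= 0.98817 × 0.97171 × 0.97159 × 0.98056 = 0.914799.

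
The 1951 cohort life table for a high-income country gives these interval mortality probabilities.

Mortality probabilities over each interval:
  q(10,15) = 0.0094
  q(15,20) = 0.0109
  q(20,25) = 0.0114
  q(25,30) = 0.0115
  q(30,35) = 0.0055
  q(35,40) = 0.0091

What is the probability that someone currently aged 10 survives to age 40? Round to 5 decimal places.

0.94356

The overall survival probability is (1 − 0.0094) × (1 − 0.0109) × (1 − 0.0114) × (1 − 0.0115) × (1 − 0.0055) × (1 − 0.0091).
= 0.9906 × 0.9891 × 0.9886 × 0.9885 × 0.9945 × 0.9909 = 0.943562.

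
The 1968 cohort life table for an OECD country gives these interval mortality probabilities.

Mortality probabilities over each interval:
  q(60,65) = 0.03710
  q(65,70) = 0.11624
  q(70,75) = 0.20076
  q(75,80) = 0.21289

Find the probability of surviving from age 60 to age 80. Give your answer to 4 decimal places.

0.5353

Chaining the interval survival probabilities: (1 − 0.03710) × (1 − 0.11624) × (1 − 0.20076) × (1 − 0.21289).
= 0.96290 × 0.88376 × 0.79924 × 0.78711 = 0.535338.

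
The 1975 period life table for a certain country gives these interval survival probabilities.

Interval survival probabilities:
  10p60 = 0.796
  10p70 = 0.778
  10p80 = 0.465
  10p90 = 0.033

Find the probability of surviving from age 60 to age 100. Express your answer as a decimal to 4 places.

The overall survival probability is 0.796 × 0.778 × 0.465 × 0.033.
= 0.009503.

0.0095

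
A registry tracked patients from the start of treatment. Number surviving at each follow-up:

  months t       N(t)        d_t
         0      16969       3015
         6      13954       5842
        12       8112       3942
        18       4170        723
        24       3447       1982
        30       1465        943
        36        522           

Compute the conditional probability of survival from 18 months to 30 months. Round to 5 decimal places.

0.35132

The conditional survival probability is N(30)/N(18) = 1465/4170 = 0.351319.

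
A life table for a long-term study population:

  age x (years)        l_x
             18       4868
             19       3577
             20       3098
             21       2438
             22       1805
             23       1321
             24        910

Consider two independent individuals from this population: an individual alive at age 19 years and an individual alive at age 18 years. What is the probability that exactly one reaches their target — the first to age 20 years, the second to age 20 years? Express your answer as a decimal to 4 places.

p₁ = l_20/l_19 = 3098/3577 = 0.866089; p₂ = l_20/l_18 = 3098/4868 = 0.636401.
P(exactly one) = p₁(1−p₂) + (1−p₁)p₂ = 0.314909 + 0.085221 = 0.400130.

0.4001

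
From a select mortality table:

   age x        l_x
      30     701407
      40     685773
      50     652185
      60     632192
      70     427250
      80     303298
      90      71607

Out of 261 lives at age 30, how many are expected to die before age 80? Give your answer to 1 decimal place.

148.1

The relevant probability is 1 − 303298/701407 = 0.567586.
Expected number = 261 × 0.567586 = 148.1.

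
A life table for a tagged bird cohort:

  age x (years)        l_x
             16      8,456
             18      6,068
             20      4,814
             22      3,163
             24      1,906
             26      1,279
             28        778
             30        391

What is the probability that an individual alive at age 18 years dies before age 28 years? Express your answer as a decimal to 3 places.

0.872

P(die before 28 | alive at 18) = 1 − l_28/l_18 = 1 − 778/6,068 = (5,290)/6,068 = 0.871786.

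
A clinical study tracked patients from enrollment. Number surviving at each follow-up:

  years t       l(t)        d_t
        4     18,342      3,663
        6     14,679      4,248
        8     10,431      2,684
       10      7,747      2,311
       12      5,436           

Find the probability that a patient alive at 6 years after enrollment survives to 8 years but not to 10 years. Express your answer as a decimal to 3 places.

0.183

This is the probability of reaching 8 but not 10, conditional on being alive at 6: (l(8) − l(10)) / l(6).
= (10,431 − 7,747) / 14,679 = 2,684 / 14,679 = 0.182846.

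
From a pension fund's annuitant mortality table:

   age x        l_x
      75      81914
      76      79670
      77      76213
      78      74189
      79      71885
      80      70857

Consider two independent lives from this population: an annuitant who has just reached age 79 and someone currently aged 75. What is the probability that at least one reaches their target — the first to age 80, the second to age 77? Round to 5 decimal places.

p₁ = l_80/l_79 = 70857/71885 = 0.985699; p₂ = l_77/l_75 = 76213/81914 = 0.930403.
P(at least one) = 1 − (1−p₁)(1−p₂) = 1 − 0.014301 × 0.069597 = 0.999005.

0.99900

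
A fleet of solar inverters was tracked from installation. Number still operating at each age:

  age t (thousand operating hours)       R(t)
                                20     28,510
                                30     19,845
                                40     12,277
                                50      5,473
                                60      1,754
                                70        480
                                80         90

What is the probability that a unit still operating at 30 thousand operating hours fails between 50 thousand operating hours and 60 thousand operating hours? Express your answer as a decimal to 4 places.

0.1874

This is the probability of reaching 50 but not 60, conditional on being operational at 30: (R(50) − R(60)) / R(30).
= (5,473 − 1,754) / 19,845 = 3,719 / 19,845 = 0.187402.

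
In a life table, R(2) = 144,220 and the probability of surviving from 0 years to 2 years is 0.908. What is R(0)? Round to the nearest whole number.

R(0) = R(2) / p = 144,220 / 0.908 = 158833.

158833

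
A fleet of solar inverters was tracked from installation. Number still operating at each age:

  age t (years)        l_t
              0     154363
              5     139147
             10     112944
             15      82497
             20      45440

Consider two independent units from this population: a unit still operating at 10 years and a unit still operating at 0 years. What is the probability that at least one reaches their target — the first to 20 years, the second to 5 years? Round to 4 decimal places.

0.9411

p₁ = l_20/l_10 = 45440/112944 = 0.402323; p₂ = l_5/l_0 = 139147/154363 = 0.901427.
P(at least one) = 1 − (1−p₁)(1−p₂) = 1 − 0.597677 × 0.098573 = 0.941085.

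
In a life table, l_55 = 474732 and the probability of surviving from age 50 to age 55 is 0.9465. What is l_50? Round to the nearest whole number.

501566

l_50 = l_55 / p = 474732 / 0.9465 = 501566.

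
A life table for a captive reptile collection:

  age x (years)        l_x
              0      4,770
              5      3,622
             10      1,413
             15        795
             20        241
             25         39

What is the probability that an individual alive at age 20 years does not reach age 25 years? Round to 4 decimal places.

0.8382

P(die before 25 | alive at 20) = 1 − l_25/l_20 = 1 − 39/241 = (202)/241 = 0.838174.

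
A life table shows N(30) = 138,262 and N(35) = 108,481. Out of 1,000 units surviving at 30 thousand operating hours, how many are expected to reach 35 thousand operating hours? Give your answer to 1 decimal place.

784.6

The relevant probability is 108,481/138,262 = 0.784605.
Expected number = 1,000 × 0.784605 = 784.6.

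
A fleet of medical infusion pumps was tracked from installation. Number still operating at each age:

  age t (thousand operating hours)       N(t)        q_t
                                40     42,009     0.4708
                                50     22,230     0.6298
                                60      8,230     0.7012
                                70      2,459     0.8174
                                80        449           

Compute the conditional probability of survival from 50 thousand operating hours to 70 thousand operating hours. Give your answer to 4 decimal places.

0.1106

The conditional survival probability is N(70)/N(50) = 2,459/22,230 = 0.110616.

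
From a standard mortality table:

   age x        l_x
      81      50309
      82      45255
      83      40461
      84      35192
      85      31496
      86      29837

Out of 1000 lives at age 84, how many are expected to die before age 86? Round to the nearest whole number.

The relevant probability is 1 − 29837/35192 = 0.152165.
Expected number = 1000 × 0.152165 = 152.

152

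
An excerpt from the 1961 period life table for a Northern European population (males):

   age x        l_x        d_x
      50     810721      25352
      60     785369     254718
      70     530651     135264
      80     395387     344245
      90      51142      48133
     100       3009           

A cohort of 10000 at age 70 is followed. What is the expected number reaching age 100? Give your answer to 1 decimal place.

The relevant probability is 3009/530651 = 0.005670.
Expected number = 10000 × 0.005670 = 56.7.

56.7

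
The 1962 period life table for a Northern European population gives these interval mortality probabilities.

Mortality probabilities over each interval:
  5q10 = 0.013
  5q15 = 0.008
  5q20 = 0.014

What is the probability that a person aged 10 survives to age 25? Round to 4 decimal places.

15p10 = (1 − 0.013) × (1 − 0.008) × (1 − 0.014).
= 0.987 × 0.992 × 0.986 = 0.965397.

0.9654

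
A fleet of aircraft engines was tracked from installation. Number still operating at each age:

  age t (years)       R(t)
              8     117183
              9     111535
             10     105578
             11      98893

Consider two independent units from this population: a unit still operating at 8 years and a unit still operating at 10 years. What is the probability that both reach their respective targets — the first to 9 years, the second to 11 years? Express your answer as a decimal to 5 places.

p₁ = R(9)/R(8) = 111535/117183 = 0.951802; p₂ = R(11)/R(10) = 98893/105578 = 0.936682.
P(both) = p₁ × p₂ = 0.951802 × 0.936682 = 0.891536.

0.89154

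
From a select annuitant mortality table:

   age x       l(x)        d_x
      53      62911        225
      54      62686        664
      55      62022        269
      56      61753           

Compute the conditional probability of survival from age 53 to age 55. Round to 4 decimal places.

The conditional survival probability is l(55)/l(53) = 62022/62911 = 0.985869.

0.9859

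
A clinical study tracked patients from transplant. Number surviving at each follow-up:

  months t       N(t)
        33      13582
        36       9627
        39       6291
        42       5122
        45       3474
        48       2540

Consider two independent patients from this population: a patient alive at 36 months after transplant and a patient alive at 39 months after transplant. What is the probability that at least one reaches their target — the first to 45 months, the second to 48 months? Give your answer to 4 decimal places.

0.6189

p₁ = N(45)/N(36) = 3474/9627 = 0.360860; p₂ = N(48)/N(39) = 2540/6291 = 0.403751.
P(at least one) = 1 − (1−p₁)(1−p₂) = 1 − 0.639140 × 0.596249 = 0.618913.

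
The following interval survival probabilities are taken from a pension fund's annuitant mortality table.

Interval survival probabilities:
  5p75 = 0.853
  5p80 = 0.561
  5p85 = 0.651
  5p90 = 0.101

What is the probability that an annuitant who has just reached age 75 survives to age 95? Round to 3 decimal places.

20p75 = 0.853 × 0.561 × 0.651 × 0.101.
= 0.031464.

0.031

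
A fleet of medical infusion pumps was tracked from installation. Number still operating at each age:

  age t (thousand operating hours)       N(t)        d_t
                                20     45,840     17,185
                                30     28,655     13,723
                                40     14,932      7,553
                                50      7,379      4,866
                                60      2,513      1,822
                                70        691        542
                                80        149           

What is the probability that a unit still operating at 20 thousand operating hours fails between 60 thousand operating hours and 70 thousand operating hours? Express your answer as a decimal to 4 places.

0.0397

This is the probability of reaching 60 but not 70, conditional on being operational at 20: (N(60) − N(70)) / N(20).
= (2,513 − 691) / 45,840 = 1,822 / 45,840 = 0.039747.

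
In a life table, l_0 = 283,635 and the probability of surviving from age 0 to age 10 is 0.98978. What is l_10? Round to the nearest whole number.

280736

l_10 = l_0 × p = 283,635 × 0.98978 = 280736.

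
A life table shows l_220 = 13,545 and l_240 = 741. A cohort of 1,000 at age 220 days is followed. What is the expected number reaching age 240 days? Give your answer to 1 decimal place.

The relevant probability is 741/13,545 = 0.054707.
Expected number = 1,000 × 0.054707 = 54.7.

54.7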